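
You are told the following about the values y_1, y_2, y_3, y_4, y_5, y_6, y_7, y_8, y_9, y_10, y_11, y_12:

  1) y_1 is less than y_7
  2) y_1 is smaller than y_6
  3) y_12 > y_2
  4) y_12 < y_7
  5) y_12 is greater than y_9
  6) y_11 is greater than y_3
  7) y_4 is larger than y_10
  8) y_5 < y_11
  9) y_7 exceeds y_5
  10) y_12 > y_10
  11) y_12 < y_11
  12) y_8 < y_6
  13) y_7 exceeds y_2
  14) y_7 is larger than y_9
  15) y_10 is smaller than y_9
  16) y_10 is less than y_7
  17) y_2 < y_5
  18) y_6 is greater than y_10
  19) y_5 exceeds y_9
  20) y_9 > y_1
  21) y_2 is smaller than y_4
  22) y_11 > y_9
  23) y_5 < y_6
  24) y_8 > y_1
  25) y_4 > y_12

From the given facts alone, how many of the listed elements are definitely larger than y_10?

Directly above y_10: y_9, y_12, y_6, y_4, y_7.
One step further: y_5, y_11 (7 so far).
Nothing else is reachable above y_10; 7 in all.

7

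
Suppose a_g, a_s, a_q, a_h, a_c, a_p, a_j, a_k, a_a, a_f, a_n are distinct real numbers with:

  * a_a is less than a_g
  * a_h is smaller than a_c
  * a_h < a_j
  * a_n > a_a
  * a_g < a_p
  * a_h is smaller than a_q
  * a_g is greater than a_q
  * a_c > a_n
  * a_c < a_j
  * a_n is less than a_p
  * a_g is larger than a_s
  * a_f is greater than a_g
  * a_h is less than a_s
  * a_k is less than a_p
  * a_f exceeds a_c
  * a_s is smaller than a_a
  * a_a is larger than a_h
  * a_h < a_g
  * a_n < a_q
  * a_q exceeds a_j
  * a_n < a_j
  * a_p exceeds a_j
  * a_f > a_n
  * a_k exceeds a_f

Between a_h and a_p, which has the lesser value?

The relevant relations are a_h < a_s; a_s < a_a; a_a < a_n; a_n < a_c; a_c < a_j; a_j < a_q; a_q < a_g; a_g < a_f; a_f < a_k; a_k < a_p.
Together: a_h < a_s < a_a < a_n < a_c < a_j < a_q < a_g < a_f < a_k < a_p.
So a_h < a_p; a_h is the smaller of the two.

a_h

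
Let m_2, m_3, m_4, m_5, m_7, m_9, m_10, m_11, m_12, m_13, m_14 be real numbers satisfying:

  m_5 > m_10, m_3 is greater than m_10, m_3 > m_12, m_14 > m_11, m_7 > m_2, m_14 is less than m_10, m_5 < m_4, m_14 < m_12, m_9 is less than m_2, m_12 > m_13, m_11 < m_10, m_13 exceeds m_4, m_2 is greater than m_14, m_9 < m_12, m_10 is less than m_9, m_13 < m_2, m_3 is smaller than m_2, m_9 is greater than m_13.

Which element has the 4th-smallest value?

m_5

Piecing the relations together gives one ordering: m_11 < m_14 < m_10 < m_5 < m_4 < m_13 < m_9 < m_12 < m_3 < m_2 < m_7.
The 4th smallest is m_5.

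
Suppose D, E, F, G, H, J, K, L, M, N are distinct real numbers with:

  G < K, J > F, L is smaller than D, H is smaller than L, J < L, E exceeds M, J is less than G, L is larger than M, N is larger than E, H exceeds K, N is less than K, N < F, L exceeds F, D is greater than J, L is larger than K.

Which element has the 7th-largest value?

F

Chaining the given pairs: M < E < N < F < J < G < K < H < L < D.
The 7th largest is F.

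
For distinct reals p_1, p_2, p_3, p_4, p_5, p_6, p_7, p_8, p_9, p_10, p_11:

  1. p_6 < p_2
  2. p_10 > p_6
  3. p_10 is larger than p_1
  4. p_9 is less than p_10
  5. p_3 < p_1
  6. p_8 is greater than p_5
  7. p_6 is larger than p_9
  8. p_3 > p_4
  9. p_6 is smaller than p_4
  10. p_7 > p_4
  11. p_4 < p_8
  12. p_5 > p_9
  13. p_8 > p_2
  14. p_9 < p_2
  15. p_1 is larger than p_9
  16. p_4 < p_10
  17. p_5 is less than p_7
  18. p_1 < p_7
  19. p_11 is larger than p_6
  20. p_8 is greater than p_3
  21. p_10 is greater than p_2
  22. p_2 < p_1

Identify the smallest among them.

p_9

Chaining upward from p_9: directly above it, p_6, p_2, p_1, p_10, p_5; then p_11, p_4, p_7, p_8; then p_3.
That covers every other element, and nothing is given below p_9, so p_9 is the smallest.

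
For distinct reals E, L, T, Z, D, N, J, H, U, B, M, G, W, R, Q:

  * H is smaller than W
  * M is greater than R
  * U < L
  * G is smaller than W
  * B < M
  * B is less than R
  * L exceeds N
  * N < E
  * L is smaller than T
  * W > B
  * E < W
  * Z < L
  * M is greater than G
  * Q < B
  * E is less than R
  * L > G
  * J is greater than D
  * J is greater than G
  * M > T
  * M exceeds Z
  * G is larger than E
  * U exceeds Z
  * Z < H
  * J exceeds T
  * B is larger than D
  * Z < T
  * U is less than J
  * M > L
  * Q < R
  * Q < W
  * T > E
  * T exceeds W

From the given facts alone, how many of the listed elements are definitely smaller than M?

13

From M the given relations immediately reach Z, G, L, B, R, T.
From those, Q, N, E, D, U, W — 12 in total.
From those, H — 13 in total.
No other element is forced below M by the given relations, so the count is 13.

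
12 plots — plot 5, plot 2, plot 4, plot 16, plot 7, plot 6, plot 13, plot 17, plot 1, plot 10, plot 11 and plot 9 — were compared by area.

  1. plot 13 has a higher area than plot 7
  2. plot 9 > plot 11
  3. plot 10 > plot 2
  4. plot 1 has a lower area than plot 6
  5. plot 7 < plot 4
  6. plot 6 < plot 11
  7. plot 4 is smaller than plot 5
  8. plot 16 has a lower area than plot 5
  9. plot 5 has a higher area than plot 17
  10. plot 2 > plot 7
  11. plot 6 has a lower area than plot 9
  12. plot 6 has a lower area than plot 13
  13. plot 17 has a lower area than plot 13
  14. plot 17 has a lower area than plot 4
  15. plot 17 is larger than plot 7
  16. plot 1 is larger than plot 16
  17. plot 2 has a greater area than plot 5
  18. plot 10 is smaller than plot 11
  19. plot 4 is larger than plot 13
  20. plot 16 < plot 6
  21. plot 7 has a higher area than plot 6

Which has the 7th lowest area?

The consecutive relations fix a unique order: plot 16 < plot 1 < plot 6 < plot 7 < plot 17 < plot 13 < plot 4 < plot 5 < plot 2 < plot 10 < plot 11 < plot 9.
The 7th smallest is plot 4.

plot 4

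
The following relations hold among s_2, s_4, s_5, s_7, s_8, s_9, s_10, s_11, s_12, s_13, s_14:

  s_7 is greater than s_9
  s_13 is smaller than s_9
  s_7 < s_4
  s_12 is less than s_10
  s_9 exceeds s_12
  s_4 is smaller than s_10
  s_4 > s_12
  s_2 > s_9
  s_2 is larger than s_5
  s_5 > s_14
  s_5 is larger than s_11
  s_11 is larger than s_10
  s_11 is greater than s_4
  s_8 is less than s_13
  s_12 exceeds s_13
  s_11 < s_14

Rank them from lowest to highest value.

Nothing is placed below s_8, so it is least; from there s_8 < s_13; s_13 < s_12; s_12 < s_9; s_9 < s_7; s_7 < s_4; s_4 < s_10; s_10 < s_11; s_11 < s_14; s_14 < s_5; s_5 < s_2, each given directly.

s_8 < s_13 < s_12 < s_9 < s_7 < s_4 < s_10 < s_11 < s_14 < s_5 < s_2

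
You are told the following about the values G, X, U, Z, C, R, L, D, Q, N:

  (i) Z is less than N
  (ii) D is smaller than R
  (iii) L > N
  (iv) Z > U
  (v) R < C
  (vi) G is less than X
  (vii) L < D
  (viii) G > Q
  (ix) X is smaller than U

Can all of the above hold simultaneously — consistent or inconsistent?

Every relation is compatible with Q < G < X < U < Z < N < L < D < R < C; the set is consistent.

consistent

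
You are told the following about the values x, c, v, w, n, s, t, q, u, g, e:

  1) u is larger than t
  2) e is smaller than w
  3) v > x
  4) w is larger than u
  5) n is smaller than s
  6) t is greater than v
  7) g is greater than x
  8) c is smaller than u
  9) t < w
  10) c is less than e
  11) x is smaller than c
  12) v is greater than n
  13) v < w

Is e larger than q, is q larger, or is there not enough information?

Following every chain through e: above e we get w; below e we get x, c.
q is not reached, and no chain runs the other way from q to e.
So the given relations leave the order of e and q undetermined.

undetermined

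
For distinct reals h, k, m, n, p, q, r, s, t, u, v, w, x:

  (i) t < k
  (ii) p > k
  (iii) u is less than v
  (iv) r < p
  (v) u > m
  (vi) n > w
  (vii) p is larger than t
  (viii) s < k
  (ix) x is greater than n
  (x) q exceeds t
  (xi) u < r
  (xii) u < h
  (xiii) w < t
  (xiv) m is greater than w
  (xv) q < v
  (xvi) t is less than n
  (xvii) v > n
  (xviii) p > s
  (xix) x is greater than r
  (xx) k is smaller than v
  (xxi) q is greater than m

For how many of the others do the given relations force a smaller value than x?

6

The elements the relations force below x are w, m, t, u, r, n — no chain reaches any other.
That is 6.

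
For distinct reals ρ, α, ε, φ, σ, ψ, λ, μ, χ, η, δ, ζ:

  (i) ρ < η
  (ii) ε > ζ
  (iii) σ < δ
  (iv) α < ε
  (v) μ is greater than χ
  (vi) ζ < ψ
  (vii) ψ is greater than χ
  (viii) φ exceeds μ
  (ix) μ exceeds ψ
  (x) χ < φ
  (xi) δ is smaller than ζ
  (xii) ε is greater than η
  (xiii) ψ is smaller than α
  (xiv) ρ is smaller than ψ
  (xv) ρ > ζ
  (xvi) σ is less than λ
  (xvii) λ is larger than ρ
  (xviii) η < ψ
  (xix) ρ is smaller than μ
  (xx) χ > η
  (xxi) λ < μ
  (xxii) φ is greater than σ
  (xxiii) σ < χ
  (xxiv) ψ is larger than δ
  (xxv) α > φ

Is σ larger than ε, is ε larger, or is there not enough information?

The relevant relations are σ < δ; δ < ζ; ζ < ρ; ρ < η; η < χ; χ < ψ; ψ < μ; μ < φ; φ < α; α < ε.
Chaining these gives σ < δ < ζ < ρ < η < χ < ψ < μ < φ < α < ε.
So ε is larger.

ε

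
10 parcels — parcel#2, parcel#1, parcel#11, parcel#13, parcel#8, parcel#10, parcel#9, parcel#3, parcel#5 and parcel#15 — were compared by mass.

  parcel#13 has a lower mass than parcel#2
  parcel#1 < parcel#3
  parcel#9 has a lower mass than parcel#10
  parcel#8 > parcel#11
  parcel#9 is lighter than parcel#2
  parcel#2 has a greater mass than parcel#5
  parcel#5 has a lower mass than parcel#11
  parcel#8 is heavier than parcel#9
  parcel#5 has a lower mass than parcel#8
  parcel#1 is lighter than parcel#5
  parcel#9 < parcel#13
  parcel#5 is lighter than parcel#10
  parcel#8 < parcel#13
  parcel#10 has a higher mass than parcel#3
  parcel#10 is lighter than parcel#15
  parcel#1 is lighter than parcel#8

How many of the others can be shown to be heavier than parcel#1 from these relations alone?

From parcel#1 the given relations immediately reach parcel#5, parcel#8, parcel#3.
From those, parcel#11, parcel#13, parcel#2, parcel#10 — 7 in total.
From those, parcel#15 — 8 in total.
No other element is forced above parcel#1 by the given relations, so the count is 8.

8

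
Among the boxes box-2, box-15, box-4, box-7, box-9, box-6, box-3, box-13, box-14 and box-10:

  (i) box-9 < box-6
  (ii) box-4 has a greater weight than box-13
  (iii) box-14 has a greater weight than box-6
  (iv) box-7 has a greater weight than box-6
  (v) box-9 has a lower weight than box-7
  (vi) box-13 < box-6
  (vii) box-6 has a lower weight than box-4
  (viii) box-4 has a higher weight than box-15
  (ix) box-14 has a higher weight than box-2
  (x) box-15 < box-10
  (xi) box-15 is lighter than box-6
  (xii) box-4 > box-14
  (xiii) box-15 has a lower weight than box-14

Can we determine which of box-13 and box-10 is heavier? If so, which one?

undetermined

Following every chain through box-13: above box-13 we get box-6, box-14, box-4, box-7.
box-10 is not reached, and no chain runs the other way from box-10 to box-13.
So the given relations leave the order of box-13 and box-10 undetermined.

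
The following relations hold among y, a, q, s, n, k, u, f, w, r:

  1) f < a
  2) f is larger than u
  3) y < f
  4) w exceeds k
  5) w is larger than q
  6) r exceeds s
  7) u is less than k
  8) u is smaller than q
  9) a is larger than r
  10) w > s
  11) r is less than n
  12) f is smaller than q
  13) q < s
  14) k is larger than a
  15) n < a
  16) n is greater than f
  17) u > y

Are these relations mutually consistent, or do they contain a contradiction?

consistent

The single ordering y < u < f < q < s < r < n < a < k < w satisfies every listed relation, so no contradiction arises.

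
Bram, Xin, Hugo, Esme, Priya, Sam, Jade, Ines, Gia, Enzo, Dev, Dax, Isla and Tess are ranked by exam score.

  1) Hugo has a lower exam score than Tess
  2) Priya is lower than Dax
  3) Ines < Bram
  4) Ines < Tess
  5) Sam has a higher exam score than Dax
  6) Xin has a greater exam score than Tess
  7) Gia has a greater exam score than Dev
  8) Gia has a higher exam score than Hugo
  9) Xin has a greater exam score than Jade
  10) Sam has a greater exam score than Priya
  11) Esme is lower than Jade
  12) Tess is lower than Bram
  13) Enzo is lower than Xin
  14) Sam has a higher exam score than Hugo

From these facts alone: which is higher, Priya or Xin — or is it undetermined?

undetermined

Following every chain through Priya: above Priya we get Dax, Sam.
Xin is not reached, and no chain runs the other way from Xin to Priya.
So the given relations leave the order of Priya and Xin undetermined.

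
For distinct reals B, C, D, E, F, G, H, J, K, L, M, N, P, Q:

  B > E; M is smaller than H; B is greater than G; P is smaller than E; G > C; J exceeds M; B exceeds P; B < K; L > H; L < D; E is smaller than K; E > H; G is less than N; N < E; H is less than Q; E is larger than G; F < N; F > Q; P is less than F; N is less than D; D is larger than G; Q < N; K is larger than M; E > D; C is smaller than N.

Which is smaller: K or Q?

Q

Following the relations from Q: Q < F < N < D < E < B < K.
So Q < K; Q is the smaller of the two.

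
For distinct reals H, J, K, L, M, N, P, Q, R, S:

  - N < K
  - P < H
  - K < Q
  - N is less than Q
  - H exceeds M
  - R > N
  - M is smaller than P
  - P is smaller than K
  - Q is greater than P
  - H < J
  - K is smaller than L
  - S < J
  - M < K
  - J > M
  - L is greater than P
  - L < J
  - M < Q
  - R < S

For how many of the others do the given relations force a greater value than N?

6

The elements the relations force above N are R, S, K, Q, L, J — no chain reaches any other.
That is 6.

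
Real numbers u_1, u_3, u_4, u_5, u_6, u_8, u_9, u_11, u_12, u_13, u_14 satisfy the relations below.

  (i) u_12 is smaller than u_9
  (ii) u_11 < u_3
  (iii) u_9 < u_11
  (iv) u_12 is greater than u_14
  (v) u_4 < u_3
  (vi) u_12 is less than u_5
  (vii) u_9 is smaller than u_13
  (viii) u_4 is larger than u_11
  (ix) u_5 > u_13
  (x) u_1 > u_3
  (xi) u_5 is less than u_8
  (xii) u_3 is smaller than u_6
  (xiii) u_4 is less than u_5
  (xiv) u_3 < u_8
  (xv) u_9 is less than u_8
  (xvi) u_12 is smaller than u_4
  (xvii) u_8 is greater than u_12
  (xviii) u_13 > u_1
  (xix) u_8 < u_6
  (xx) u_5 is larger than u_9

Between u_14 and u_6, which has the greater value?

u_6

Chaining the given relations: u_14 < u_12 < u_9 < u_11 < u_4 < u_3 < u_1 < u_13 < u_5 < u_8 < u_6.
So u_14 < u_6; u_6 is the larger of the two.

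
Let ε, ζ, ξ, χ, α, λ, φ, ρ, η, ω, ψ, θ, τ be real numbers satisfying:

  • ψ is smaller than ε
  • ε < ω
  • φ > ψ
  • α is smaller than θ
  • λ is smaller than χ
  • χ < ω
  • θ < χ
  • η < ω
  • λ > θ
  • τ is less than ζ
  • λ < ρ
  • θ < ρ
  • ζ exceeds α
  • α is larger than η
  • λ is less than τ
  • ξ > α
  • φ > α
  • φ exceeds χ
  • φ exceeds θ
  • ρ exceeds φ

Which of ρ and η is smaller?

η

The relevant relations are η < α; α < θ; θ < λ; λ < χ; χ < φ; φ < ρ.
Together: η < α < θ < λ < χ < φ < ρ.
So η < ρ; η is the smaller of the two.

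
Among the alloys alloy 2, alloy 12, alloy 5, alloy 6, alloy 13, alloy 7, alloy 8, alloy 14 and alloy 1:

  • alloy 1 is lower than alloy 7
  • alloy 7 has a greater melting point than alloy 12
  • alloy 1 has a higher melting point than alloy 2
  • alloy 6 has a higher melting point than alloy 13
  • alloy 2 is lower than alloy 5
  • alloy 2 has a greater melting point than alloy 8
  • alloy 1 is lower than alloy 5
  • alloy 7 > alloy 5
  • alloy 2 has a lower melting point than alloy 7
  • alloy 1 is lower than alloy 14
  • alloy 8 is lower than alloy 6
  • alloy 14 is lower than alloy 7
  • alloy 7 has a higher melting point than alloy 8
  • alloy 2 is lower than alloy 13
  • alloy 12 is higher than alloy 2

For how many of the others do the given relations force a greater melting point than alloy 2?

7

Directly above alloy 2: alloy 13, alloy 12, alloy 1, alloy 5, alloy 7.
One step further: alloy 14, alloy 6 (7 so far).
No other element is forced above alloy 2 by the given relations, so the count is 7.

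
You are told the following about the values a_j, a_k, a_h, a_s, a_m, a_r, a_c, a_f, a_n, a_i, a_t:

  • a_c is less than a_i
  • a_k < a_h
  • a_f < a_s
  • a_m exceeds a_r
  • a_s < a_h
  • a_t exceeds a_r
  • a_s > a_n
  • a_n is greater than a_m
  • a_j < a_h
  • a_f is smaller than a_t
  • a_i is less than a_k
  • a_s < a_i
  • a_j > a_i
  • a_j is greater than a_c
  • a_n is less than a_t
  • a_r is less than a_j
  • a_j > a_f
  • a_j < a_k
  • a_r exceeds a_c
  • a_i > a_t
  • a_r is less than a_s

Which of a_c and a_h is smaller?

a_c

a_c < a_r < a_m < a_n < a_t < a_i < a_j < a_k < a_h, by transitivity through a_r, a_m, a_n, a_t, a_i, a_j, a_k.
So a_c < a_h; a_c is the smaller of the two.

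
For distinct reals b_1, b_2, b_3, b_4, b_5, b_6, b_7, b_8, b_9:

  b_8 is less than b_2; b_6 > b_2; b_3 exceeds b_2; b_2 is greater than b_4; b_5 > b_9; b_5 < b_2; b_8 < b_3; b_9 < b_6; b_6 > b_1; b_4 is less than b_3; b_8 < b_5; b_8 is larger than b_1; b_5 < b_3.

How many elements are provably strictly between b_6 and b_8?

Chaining upward from b_8 reaches: b_5, b_2, b_3.
Chaining downward from b_6 reaches: b_1, b_9, b_4, b_5, b_2.
Strictly between b_8 and b_6 are those in both lists: b_5, b_2 — 2 elements.

2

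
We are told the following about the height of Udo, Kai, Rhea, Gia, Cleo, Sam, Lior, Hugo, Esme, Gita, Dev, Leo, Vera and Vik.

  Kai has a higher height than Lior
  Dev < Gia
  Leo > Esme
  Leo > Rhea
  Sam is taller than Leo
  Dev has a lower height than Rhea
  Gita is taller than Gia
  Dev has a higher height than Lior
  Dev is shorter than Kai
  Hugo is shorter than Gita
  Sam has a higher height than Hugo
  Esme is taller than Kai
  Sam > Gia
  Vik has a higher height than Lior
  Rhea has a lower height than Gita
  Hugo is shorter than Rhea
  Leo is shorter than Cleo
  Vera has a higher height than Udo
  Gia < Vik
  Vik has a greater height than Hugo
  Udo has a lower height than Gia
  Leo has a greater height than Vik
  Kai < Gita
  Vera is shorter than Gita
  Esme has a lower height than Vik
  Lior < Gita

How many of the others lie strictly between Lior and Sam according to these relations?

The relations place Lior below Sam. An element lies strictly between them when it is forced above Lior and also forced below Sam.
Above Lior: {Dev, Gia, Kai, Esme, Vik, Rhea, Gita, Leo, Cleo}. Below Sam: {Dev, Udo, Gia, Kai, Esme, Hugo, Vik, Rhea, Leo}.
Intersection: {Dev, Gia, Kai, Esme, Vik, Rhea, Leo} — 7.

7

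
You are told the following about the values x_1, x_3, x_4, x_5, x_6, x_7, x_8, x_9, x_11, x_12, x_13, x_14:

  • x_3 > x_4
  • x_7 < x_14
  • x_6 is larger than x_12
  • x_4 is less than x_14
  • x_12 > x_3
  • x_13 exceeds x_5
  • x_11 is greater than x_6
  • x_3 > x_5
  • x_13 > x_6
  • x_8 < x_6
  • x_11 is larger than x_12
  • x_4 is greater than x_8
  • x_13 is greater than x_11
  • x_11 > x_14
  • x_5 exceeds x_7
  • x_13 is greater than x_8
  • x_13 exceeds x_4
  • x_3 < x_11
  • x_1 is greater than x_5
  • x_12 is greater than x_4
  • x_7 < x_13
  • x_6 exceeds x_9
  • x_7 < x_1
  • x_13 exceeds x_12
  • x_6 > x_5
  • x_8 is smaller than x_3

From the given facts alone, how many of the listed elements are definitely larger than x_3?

4

Directly above x_3: x_12, x_11.
One step further: x_6, x_13 (4 so far).
No other element is forced above x_3 by the given relations, so the count is 4.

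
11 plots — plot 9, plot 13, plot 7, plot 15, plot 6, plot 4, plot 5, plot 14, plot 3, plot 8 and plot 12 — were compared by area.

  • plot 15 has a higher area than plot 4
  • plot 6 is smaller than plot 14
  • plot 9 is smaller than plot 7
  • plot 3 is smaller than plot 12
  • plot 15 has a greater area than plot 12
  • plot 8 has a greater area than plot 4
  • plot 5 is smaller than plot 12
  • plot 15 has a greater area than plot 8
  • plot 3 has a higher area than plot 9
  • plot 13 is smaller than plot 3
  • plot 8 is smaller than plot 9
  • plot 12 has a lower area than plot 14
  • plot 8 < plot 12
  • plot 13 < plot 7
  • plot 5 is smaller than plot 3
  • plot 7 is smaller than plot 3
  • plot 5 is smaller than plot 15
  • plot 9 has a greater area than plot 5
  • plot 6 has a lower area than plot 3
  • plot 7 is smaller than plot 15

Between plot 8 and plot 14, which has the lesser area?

plot 8

Link the given pairs in sequence: plot 8 < plot 9; plot 9 < plot 7; plot 7 < plot 3; plot 3 < plot 12; plot 12 < plot 14.
Chaining these gives plot 8 < plot 9 < plot 7 < plot 3 < plot 12 < plot 14.
So plot 8 < plot 14; plot 8 is the smaller of the two.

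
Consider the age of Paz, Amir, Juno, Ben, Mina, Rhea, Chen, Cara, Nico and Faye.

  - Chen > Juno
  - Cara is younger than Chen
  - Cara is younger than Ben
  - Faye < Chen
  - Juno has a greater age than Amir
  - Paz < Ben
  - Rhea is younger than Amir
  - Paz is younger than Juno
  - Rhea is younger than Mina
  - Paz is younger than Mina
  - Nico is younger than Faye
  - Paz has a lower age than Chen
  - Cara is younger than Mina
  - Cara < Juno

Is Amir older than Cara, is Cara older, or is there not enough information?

Following every chain through Cara: above Cara we get Ben, Juno, Mina, Chen.
Amir is not reached, and no chain runs the other way from Amir to Cara.
So the given relations leave the order of Cara and Amir undetermined.

undetermined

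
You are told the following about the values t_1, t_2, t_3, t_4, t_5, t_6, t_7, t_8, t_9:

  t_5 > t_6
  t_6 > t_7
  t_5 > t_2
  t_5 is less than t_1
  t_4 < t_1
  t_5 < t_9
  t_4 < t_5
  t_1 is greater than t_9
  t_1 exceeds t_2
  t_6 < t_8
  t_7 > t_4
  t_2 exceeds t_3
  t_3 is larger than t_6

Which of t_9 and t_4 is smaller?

t_4 < t_7 and t_7 < t_6 give t_4 < t_6.
With t_6 < t_3: t_4 < t_7 < t_6 < t_3.
With t_3 < t_2: t_4 < t_7 < t_6 < t_3 < t_2.
Then t_2 < t_5 extends the chain to t_5.
With t_5 < t_9: t_4 < t_7 < t_6 < t_3 < t_2 < t_5 < t_9.
So t_4 < t_9; t_4 is the smaller of the two.

t_4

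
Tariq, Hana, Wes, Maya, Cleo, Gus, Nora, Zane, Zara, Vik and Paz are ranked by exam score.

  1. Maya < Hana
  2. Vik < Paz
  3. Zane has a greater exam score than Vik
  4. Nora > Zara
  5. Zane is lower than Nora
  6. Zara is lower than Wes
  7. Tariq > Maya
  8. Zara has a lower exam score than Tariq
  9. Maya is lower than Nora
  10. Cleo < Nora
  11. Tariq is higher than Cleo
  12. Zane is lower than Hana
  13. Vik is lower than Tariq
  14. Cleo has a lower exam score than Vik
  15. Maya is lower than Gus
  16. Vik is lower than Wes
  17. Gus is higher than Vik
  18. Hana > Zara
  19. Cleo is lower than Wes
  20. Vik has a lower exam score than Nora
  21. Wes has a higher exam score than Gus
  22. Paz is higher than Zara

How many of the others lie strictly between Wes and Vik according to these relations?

The relations place Vik below Wes. An element lies strictly between them when it is forced above Vik and also forced below Wes.
Above Vik: {Gus, Tariq, Zane, Nora, Paz, Hana}. Below Wes: {Maya, Cleo, Gus, Zara}.
Intersection: {Gus} — 1.

1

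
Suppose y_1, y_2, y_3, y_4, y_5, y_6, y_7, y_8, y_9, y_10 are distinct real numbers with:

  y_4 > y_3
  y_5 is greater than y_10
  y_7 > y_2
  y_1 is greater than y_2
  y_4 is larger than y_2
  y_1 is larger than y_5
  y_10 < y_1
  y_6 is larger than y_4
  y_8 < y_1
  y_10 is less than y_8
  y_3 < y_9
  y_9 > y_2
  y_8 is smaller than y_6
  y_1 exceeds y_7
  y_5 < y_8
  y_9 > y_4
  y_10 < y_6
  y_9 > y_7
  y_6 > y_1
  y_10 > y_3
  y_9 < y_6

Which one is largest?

Chaining downward from y_6: directly below it, y_10, y_4, y_9, y_8, y_1; then y_3, y_2, y_5, y_7.
That covers every other element, and nothing is given above y_6, so y_6 is the largest.

y_6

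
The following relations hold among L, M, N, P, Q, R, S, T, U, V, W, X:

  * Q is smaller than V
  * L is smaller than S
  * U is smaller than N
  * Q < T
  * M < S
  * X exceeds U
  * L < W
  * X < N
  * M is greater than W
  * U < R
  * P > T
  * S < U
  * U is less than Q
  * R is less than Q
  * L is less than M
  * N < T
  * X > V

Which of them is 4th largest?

Piecing the relations together gives one ordering: L < W < M < S < U < R < Q < V < X < N < T < P.
The 4th largest is X.

X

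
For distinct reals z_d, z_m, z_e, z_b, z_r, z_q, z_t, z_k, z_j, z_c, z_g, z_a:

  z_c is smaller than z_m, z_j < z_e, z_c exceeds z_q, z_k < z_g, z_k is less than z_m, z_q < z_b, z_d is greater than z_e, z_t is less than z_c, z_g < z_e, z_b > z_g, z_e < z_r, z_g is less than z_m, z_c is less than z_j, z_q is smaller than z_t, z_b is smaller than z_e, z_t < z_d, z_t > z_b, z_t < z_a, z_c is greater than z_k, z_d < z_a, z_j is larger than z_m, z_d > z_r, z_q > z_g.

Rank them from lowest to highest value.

Each adjacent pair is fixed by a given relation: z_k < z_g; z_g < z_q; z_q < z_b; z_b < z_t; z_t < z_c; z_c < z_m; z_m < z_j; z_j < z_e; z_e < z_r; z_r < z_d; z_d < z_a. Chaining them end to end gives the full order.

z_k < z_g < z_q < z_b < z_t < z_c < z_m < z_j < z_e < z_r < z_d < z_a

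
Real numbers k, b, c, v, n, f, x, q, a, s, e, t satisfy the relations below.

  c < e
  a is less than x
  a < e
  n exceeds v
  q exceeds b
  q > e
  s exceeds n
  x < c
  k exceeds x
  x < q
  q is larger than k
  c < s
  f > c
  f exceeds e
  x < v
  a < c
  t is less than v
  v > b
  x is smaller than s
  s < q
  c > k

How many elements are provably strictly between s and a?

Chaining upward from a reaches: x, k, c, v, e, n, f, q.
Chaining downward from s reaches: x, k, b, c, t, v, n.
Strictly between a and s are those in both lists: x, k, c, v, n — 5 elements.

5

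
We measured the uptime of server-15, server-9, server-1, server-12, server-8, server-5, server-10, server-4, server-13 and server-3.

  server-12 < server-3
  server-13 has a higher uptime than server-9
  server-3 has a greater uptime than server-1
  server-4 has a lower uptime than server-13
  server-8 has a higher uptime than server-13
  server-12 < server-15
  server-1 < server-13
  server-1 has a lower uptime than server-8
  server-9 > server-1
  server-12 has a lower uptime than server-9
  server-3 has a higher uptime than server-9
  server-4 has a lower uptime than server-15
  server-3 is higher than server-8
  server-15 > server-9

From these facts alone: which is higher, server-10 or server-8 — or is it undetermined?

Following every chain through server-10: nothing is chained to server-10.
server-8 is not reached, and no chain runs the other way from server-8 to server-10.
So the given relations leave the order of server-10 and server-8 undetermined.

undetermined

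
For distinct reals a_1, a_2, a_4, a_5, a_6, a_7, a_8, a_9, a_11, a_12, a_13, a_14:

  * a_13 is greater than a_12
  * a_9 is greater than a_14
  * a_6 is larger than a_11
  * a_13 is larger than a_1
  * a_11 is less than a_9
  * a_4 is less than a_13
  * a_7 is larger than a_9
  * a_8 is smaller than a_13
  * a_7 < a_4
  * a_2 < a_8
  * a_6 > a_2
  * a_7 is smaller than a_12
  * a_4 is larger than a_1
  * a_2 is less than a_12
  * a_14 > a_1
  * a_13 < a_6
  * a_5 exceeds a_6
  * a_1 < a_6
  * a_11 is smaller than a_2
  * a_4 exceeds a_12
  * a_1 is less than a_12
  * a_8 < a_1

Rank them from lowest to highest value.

a_11 < a_2 < a_8 < a_1 < a_14 < a_9 < a_7 < a_12 < a_4 < a_13 < a_6 < a_5

The consecutive links are each given: a_11 < a_2; a_2 < a_8; a_8 < a_1; a_1 < a_14; a_14 < a_9; a_9 < a_7; a_7 < a_12; a_12 < a_4; a_4 < a_13; a_13 < a_6; a_6 < a_5.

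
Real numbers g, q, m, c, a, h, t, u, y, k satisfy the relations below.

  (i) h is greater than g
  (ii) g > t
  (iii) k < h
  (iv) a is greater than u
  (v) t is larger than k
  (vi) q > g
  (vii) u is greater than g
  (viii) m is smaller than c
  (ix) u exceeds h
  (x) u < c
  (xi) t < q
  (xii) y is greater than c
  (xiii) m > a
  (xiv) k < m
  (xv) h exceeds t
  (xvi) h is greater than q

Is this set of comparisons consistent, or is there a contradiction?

Every relation is compatible with k < t < g < q < h < u < a < m < c < y; the set is consistent.

consistent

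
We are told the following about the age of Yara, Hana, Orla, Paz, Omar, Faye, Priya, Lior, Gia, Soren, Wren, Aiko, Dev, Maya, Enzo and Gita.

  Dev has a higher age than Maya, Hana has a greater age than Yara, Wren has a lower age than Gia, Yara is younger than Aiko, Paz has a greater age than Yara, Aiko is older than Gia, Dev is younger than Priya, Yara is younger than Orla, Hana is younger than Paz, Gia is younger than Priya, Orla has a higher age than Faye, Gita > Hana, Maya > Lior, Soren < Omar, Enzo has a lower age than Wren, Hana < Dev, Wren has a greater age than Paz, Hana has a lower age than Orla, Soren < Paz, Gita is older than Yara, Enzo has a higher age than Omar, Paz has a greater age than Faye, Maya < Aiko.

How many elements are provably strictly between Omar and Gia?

Chaining upward from Omar reaches: Enzo, Wren, Aiko, Priya.
Chaining downward from Gia reaches: Yara, Faye, Hana, Soren, Paz, Enzo, Wren.
Strictly between Omar and Gia are those in both lists: Enzo, Wren — 2 elements.

2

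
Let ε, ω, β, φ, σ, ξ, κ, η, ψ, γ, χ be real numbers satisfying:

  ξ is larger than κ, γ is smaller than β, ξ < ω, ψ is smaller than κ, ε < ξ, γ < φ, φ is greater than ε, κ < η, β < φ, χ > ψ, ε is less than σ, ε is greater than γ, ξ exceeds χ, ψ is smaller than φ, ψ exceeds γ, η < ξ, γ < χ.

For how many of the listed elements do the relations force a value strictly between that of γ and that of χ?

The relations place γ below χ. An element lies strictly between them when it is forced above γ and also forced below χ.
Above γ: {ψ, κ, η, ε, β, ξ, ω, σ, φ}. Below χ: {ψ}.
Intersection: {ψ} — 1.

1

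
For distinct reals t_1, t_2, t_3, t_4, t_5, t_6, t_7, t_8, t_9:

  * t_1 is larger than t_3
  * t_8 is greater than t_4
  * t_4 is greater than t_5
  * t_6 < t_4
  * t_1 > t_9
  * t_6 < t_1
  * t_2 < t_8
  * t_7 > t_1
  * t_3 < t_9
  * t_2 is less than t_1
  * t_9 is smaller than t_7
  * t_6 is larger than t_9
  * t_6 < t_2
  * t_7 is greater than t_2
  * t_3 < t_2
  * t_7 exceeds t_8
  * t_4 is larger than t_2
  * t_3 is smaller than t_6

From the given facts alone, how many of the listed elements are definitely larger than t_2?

Directly above t_2: t_1, t_4, t_8, t_7.
Nothing else is reachable above t_2; 4 in all.

4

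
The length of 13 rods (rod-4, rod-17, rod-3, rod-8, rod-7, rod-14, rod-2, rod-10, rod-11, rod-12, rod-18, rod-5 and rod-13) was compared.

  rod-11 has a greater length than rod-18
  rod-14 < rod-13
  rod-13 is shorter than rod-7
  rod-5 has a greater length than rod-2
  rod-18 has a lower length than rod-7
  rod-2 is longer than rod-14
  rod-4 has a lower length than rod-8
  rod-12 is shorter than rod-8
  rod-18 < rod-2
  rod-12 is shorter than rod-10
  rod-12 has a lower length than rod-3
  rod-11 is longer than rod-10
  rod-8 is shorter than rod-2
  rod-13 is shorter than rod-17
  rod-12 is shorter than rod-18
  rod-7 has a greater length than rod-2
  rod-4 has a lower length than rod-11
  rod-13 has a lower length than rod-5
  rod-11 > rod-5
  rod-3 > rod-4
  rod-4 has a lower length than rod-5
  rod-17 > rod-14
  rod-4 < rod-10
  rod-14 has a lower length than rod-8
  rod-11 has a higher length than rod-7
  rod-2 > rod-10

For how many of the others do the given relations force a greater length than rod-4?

7

The elements the relations force above rod-4 are rod-3, rod-10, rod-8, rod-2, rod-5, rod-7, rod-11 — no chain reaches any other.
That is 7.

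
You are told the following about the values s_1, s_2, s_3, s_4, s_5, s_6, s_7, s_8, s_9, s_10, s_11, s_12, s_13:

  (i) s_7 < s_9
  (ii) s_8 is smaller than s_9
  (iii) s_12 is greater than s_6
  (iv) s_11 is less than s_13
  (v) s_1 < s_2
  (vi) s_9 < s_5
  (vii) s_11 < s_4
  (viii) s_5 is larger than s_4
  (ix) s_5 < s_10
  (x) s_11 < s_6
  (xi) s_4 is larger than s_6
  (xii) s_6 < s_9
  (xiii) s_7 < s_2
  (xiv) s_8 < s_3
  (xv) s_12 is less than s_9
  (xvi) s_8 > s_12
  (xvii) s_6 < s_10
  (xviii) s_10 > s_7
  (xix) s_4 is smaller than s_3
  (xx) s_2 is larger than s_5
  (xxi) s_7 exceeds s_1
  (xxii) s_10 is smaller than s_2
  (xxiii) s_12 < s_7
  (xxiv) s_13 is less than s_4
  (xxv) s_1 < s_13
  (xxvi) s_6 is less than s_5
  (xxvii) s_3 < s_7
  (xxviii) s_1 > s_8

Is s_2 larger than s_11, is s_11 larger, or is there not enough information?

s_11 < s_6 < s_12 < s_8 < s_1 < s_13 < s_4 < s_3 < s_7 < s_9 < s_5 < s_10 < s_2, by transitivity through s_6, s_12, s_8, s_1, s_13, s_4, s_3, s_7, s_9, s_5, s_10.
So s_2 is larger.

s_2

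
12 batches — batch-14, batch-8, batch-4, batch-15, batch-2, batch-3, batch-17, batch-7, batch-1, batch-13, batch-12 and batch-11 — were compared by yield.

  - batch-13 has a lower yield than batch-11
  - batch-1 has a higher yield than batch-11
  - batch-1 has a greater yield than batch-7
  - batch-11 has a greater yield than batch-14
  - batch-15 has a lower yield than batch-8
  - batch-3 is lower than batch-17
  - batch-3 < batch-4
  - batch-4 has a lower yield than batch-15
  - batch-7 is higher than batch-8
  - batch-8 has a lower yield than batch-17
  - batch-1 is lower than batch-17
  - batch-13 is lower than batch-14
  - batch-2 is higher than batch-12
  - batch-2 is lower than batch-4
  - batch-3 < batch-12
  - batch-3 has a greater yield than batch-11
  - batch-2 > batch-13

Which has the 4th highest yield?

batch-8

Piecing the relations together gives one ordering: batch-13 < batch-14 < batch-11 < batch-3 < batch-12 < batch-2 < batch-4 < batch-15 < batch-8 < batch-7 < batch-1 < batch-17.
Counting 4 from the largest end gives batch-8.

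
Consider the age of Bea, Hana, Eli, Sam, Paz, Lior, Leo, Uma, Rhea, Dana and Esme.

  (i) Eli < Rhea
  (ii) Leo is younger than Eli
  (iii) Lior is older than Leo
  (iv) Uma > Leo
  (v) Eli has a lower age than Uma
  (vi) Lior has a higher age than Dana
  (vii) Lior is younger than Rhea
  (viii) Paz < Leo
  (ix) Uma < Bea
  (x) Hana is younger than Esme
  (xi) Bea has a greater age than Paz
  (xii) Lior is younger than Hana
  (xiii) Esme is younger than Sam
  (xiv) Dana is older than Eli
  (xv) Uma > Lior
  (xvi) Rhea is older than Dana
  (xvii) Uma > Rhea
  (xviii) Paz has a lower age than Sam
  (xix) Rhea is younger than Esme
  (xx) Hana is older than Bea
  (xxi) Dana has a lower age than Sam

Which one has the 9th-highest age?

Chaining the given pairs: Paz < Leo < Eli < Dana < Lior < Rhea < Uma < Bea < Hana < Esme < Sam.
The 9th largest is Eli.

Eli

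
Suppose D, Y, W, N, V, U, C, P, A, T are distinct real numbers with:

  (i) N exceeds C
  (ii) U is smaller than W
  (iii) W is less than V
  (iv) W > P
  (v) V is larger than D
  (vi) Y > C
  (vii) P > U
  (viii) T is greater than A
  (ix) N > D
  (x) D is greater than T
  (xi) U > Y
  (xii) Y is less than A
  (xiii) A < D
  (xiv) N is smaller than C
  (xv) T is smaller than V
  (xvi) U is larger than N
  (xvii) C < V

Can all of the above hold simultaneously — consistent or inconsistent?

inconsistent

Chaining the given relations yields C < Y < A < T < D < N, so C < N. But one relation states N < C. These cannot both hold.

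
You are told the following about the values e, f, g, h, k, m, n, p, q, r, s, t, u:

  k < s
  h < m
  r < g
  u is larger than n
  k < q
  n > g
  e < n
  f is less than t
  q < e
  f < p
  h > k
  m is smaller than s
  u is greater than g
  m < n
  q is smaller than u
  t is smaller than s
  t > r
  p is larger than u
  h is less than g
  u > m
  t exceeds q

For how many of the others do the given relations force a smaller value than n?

7

Directly below n: e, g, m.
One step further: q, h, r (6 so far).
One step further: k (7 so far).
No other element is forced below n by the given relations, so the count is 7.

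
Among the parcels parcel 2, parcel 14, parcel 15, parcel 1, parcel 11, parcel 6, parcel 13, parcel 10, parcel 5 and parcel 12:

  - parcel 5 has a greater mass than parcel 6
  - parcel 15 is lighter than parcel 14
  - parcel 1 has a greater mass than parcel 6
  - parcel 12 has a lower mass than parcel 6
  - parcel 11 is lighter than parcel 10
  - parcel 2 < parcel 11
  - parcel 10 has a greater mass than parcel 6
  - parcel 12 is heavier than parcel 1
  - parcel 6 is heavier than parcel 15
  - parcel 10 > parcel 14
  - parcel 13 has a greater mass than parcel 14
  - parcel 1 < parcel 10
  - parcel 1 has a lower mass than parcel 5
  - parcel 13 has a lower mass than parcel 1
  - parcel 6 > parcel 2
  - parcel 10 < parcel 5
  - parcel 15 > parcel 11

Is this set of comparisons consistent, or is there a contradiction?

Chaining the given relations yields parcel 1 < parcel 12 < parcel 6, so parcel 1 < parcel 6. But one relation states parcel 6 < parcel 1. These cannot both hold.

inconsistent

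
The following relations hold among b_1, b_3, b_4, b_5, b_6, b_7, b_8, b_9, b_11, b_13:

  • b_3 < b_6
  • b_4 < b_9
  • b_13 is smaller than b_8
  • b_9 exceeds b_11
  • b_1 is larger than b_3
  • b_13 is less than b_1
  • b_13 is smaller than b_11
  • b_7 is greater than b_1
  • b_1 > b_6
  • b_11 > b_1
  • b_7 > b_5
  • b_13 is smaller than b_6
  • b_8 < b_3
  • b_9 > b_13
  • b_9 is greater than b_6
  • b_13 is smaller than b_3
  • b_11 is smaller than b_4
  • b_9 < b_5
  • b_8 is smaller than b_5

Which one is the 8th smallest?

b_9

Chaining the given pairs: b_13 < b_8 < b_3 < b_6 < b_1 < b_11 < b_4 < b_9 < b_5 < b_7.
Counting 8 from the smallest end gives b_9.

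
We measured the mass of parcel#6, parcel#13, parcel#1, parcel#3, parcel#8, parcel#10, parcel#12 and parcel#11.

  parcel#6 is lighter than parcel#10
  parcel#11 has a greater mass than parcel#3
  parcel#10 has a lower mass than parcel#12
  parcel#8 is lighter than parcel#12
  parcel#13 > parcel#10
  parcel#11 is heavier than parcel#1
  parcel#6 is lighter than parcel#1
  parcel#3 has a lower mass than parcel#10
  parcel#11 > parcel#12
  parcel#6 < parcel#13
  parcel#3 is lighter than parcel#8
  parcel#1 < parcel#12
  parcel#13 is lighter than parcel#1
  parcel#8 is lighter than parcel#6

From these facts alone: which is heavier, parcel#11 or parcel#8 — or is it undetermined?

Link the given pairs in sequence: parcel#8 < parcel#6; parcel#6 < parcel#10; parcel#10 < parcel#13; parcel#13 < parcel#1; parcel#1 < parcel#12; parcel#12 < parcel#11.
Together: parcel#8 < parcel#6 < parcel#10 < parcel#13 < parcel#1 < parcel#12 < parcel#11.
So parcel#11 is heavier.

parcel#11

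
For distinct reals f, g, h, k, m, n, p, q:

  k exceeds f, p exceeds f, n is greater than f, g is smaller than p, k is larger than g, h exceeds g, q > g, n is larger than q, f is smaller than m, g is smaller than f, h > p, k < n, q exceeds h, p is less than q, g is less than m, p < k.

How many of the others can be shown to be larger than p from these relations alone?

Directly above p: h, k, q.
One step further: n (4 so far).
No other element is forced above p by the given relations, so the count is 4.

4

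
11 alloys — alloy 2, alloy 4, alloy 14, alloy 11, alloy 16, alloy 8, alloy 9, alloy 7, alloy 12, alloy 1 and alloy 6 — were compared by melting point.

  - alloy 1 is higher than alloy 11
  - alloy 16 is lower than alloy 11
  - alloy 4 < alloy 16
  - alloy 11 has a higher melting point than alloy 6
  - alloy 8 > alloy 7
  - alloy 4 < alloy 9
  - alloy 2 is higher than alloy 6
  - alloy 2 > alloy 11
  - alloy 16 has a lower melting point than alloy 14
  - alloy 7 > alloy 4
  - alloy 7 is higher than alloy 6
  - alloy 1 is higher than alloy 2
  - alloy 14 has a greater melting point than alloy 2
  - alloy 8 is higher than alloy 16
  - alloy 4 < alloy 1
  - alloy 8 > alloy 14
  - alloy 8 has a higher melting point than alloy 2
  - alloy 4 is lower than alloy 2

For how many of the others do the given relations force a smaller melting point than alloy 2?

From alloy 2 the given relations immediately reach alloy 4, alloy 6, alloy 11.
From those, alloy 16 — 4 in total.
Nothing else is reachable below alloy 2; 4 in all.

4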